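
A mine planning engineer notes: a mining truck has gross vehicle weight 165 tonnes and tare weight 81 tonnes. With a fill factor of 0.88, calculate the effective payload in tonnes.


Maximum payload = gross - tare
= 165 - 81 = 84 tonnes
Effective payload = max payload * fill factor
= 84 * 0.88
= 73.92 tonnes

73.92 tonnes


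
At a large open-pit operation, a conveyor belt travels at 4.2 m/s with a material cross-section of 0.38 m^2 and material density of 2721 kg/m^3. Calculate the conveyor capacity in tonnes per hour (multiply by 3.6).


15633.7776 t/h

Volumetric flow = speed * area
= 4.2 * 0.38 = 1.596 m^3/s
Mass flow = volumetric * density
= 1.596 * 2721 = 4342.716 kg/s
Convert to t/h: multiply by 3.6
Capacity = 4342.716 * 3.6
= 15633.7776 t/h


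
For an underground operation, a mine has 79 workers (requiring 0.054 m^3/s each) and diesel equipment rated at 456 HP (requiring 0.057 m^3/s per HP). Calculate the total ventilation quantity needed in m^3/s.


30.258 m^3/s

Airflow for workers:
Q_people = 79 * 0.054 = 4.266 m^3/s
Airflow for diesel equipment:
Q_diesel = 456 * 0.057 = 25.992 m^3/s
Total ventilation:
Q_total = 4.266 + 25.992
= 30.258 m^3/s


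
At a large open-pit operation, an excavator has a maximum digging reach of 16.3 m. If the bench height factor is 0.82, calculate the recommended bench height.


13.366 m

Bench height = reach * factor
= 16.3 * 0.82
= 13.366 m


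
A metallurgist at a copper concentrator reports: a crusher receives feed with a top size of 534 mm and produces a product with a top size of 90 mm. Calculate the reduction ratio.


Reduction ratio = feed size / product size
= 534 / 90
= 5.9333

5.9333


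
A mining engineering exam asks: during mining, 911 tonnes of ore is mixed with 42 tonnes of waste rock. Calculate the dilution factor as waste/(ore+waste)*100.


Total material = ore + waste
= 911 + 42 = 953 tonnes
Dilution = waste / total * 100
= 42 / 953 * 100
= 0.04407135362 * 100
= 4.4071%

4.4071%


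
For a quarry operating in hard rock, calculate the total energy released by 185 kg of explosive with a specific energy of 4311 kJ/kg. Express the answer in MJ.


Energy = mass * specific_energy / 1000
= 185 * 4311 / 1000
= 797535 / 1000
= 797.535 MJ

797.535 MJ


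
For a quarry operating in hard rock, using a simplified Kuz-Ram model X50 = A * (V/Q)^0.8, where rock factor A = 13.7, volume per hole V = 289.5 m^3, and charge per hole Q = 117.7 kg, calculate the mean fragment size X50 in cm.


Compute V/Q:
V/Q = 289.5 / 117.7 = 2.459643161
Raise to the power 0.8:
(V/Q)^0.8 = 2.459643161^0.8 = 2.054459972
Multiply by A:
X50 = 13.7 * 2.054459972
= 28.1461 cm

28.1461 cm


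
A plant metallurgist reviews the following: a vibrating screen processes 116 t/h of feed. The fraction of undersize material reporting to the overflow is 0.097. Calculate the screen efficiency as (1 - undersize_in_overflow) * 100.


90.3%

Screen efficiency = (1 - fraction of undersize in overflow) * 100
= (1 - 0.097) * 100
= 0.903 * 100
= 90.3%


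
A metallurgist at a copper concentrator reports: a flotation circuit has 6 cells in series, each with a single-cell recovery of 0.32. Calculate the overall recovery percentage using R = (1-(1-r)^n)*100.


90.1133%

Complement of single-cell recovery:
1 - r = 1 - 0.32 = 0.68
Raise to power n:
(1 - r)^6 = 0.68^6 = 0.09886748262
Overall recovery:
R = (1 - 0.09886748262) * 100
= 90.1133%


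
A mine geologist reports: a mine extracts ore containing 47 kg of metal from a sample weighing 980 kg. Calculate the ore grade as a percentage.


4.7959%

Ore grade = (metal mass / ore mass) * 100
= (47 / 980) * 100
= 0.04795918367 * 100
= 4.7959%


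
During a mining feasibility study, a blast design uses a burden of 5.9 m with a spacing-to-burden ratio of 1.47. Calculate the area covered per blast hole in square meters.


51.1707 m^2

First, find the spacing:
Spacing = burden * ratio = 5.9 * 1.47
= 8.673 m
Then, calculate the area:
Area = burden * spacing = 5.9 * 8.673
= 51.1707 m^2


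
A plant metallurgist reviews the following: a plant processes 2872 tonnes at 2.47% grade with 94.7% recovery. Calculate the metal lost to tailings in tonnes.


3.7597 tonnes

Total metal in feed:
= 2872 * 2.47 / 100 = 70.9384 tonnes
Metal recovered:
= 70.9384 * 94.7 / 100 = 67.1786648 tonnes
Metal lost to tailings:
= 70.9384 - 67.1786648
= 3.7597 tonnes


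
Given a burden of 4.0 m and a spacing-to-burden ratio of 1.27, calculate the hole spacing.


5.08 m

Spacing = burden * ratio
= 4.0 * 1.27
= 5.08 m


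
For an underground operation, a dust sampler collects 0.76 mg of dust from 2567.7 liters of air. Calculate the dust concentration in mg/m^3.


Convert liters to m^3: 1 m^3 = 1000 L
Concentration = mass / volume * 1000
= 0.76 / 2567.7 * 1000
= 0.0002959847334 * 1000
= 0.296 mg/m^3

0.296 mg/m^3


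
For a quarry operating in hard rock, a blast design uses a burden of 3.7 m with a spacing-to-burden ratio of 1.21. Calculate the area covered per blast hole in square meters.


First, find the spacing:
Spacing = burden * ratio = 3.7 * 1.21
= 4.477 m
Then, calculate the area:
Area = burden * spacing = 3.7 * 4.477
= 16.5649 m^2

16.5649 m^2


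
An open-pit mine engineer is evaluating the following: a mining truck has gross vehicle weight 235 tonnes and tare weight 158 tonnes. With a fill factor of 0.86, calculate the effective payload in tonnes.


66.22 tonnes

Maximum payload = gross - tare
= 235 - 158 = 77 tonnes
Effective payload = max payload * fill factor
= 77 * 0.86
= 66.22 tonnes


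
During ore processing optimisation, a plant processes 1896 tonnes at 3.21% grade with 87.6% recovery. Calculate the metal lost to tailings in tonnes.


Total metal in feed:
= 1896 * 3.21 / 100 = 60.8616 tonnes
Metal recovered:
= 60.8616 * 87.6 / 100 = 53.3147616 tonnes
Metal lost to tailings:
= 60.8616 - 53.3147616
= 7.5468 tonnes

7.5468 tonnes


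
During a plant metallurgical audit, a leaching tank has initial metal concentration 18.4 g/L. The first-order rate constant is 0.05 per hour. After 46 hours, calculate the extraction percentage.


89.9741%

Compute the exponent:
-k * t = -0.05 * 46 = -2.3
Remaining concentration:
C = 18.4 * exp(-2.3)
= 18.4 * 0.1002588437
= 1.844762724 g/L
Extracted = 18.4 - 1.844762724 = 16.55523728 g/L
Extraction % = 16.55523728 / 18.4 * 100
= 89.9741%


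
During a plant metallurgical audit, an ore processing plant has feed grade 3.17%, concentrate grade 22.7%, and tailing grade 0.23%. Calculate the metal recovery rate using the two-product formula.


93.6938%

Using the two-product formula:
R = 100 * c * (f - t) / (f * (c - t))
Numerator = 100 * 22.7 * (3.17 - 0.23)
= 100 * 22.7 * 2.94
= 6673.8
Denominator = 3.17 * (22.7 - 0.23)
= 3.17 * 22.47
= 71.2299
R = 6673.8 / 71.2299
= 93.6938%


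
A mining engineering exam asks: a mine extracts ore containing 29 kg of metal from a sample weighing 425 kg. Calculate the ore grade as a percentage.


Ore grade = (metal mass / ore mass) * 100
= (29 / 425) * 100
= 0.06823529412 * 100
= 6.8235%

6.8235%


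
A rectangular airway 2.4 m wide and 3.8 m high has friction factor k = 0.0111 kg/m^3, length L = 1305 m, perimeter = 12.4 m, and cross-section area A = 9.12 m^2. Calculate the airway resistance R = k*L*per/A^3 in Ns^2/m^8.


Compute the numerator:
k * L * per = 0.0111 * 1305 * 12.4
= 179.6202
Compute the denominator:
A^3 = 9.12^3 = 758.550528
Resistance:
R = 179.6202 / 758.550528
= 0.2368 Ns^2/m^8

0.2368 Ns^2/m^8


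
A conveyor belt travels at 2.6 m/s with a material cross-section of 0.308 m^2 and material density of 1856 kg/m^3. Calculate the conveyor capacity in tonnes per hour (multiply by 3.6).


5350.6253 t/h

Volumetric flow = speed * area
= 2.6 * 0.308 = 0.8008 m^3/s
Mass flow = volumetric * density
= 0.8008 * 1856 = 1486.2848 kg/s
Convert to t/h: multiply by 3.6
Capacity = 1486.2848 * 3.6
= 5350.6253 t/h


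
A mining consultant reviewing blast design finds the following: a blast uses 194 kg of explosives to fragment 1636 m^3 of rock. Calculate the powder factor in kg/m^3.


Powder factor = explosive mass / rock volume
= 194 / 1636
= 0.1186 kg/m^3

0.1186 kg/m^3


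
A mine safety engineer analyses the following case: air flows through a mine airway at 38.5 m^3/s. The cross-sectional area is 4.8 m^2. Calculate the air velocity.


Velocity = flow rate / cross-sectional area
= 38.5 / 4.8
= 8.0208 m/s

8.0208 m/s


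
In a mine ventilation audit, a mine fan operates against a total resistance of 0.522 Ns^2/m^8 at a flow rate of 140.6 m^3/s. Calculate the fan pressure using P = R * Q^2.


Compute Q^2:
Q^2 = 140.6^2 = 19768.36
Compute pressure:
P = R * Q^2 = 0.522 * 19768.36
= 10319.0839 Pa

10319.0839 Pa


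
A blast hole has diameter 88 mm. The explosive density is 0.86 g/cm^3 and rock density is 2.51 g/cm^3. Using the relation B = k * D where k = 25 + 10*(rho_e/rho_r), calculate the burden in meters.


2.5015 m

First, compute k:
rho_e / rho_r = 0.86 / 2.51 = 0.3426294821
k = 25 + 10 * 0.3426294821 = 28.42629482
Then, compute burden:
B = k * D / 1000 = 28.42629482 * 88 / 1000
= 2501.513944 / 1000
= 2.5015 m


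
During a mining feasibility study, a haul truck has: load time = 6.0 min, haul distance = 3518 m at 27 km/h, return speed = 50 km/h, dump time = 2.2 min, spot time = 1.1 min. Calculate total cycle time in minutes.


21.3394 min

Convert haul speed to m/min: 27 * 1000/60 = 450 m/min
Haul time = 3518 / 450 = 7.817777778 min
Convert return speed to m/min: 50 * 1000/60 = 833.3333333 m/min
Return time = 3518 / 833.3333333 = 4.2216 min
Total cycle time:
= 6.0 + 7.817777778 + 2.2 + 4.2216 + 1.1
= 21.3394 min


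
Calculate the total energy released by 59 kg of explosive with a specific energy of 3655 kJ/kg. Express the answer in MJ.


215.645 MJ

Energy = mass * specific_energy / 1000
= 59 * 3655 / 1000
= 215645 / 1000
= 215.645 MJ


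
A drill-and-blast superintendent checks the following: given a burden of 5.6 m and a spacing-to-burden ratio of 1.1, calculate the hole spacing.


Spacing = burden * ratio
= 5.6 * 1.1
= 6.16 m

6.16 m


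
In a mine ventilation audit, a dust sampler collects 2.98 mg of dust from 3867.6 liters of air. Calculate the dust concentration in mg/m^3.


0.7705 mg/m^3

Convert liters to m^3: 1 m^3 = 1000 L
Concentration = mass / volume * 1000
= 2.98 / 3867.6 * 1000
= 0.0007705036715 * 1000
= 0.7705 mg/m^3


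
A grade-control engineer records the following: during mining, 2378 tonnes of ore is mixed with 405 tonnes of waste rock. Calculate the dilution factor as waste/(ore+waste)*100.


14.5526%

Total material = ore + waste
= 2378 + 405 = 2783 tonnes
Dilution = waste / total * 100
= 405 / 2783 * 100
= 0.1455264103 * 100
= 14.5526%


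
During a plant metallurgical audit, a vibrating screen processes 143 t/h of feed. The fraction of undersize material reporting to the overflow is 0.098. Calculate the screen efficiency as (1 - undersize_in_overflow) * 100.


Screen efficiency = (1 - fraction of undersize in overflow) * 100
= (1 - 0.098) * 100
= 0.902 * 100
= 90.2%

90.2%


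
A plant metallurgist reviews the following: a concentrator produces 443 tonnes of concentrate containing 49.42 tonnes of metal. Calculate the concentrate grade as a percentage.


Grade = (metal in concentrate / concentrate mass) * 100
= (49.42 / 443) * 100
= 0.1115575621 * 100
= 11.1558%

11.1558%


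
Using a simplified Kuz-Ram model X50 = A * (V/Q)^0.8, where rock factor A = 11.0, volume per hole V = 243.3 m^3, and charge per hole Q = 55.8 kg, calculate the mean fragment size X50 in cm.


35.7272 cm

Compute V/Q:
V/Q = 243.3 / 55.8 = 4.360215054
Raise to the power 0.8:
(V/Q)^0.8 = 4.360215054^0.8 = 3.247927512
Multiply by A:
X50 = 11.0 * 3.247927512
= 35.7272 cm


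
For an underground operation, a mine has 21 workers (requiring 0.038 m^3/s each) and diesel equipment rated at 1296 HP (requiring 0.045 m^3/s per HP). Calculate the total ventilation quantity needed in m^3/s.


Airflow for workers:
Q_people = 21 * 0.038 = 0.798 m^3/s
Airflow for diesel equipment:
Q_diesel = 1296 * 0.045 = 58.32 m^3/s
Total ventilation:
Q_total = 0.798 + 58.32
= 59.118 m^3/s

59.118 m^3/s


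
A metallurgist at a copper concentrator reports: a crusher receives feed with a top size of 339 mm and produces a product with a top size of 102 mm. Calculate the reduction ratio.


Reduction ratio = feed size / product size
= 339 / 102
= 3.3235

3.3235


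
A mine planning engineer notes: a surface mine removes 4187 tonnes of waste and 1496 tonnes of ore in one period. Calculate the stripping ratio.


Stripping ratio = waste tonnage / ore tonnage
= 4187 / 1496
= 2.7988

2.7988


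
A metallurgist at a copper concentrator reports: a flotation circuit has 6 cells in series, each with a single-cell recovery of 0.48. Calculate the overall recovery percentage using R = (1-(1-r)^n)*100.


Complement of single-cell recovery:
1 - r = 1 - 0.48 = 0.52
Raise to power n:
(1 - r)^6 = 0.52^6 = 0.01977060966
Overall recovery:
R = (1 - 0.01977060966) * 100
= 98.0229%

98.0229%


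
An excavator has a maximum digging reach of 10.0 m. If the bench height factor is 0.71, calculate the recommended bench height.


7.1 m

Bench height = reach * factor
= 10.0 * 0.71
= 7.1 m


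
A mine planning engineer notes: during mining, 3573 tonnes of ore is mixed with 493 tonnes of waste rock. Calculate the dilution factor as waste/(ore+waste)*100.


Total material = ore + waste
= 3573 + 493 = 4066 tonnes
Dilution = waste / total * 100
= 493 / 4066 * 100
= 0.1212493851 * 100
= 12.1249%

12.1249%


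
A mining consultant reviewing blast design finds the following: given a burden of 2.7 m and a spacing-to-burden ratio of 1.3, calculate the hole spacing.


3.51 m

Spacing = burden * ratio
= 2.7 * 1.3
= 3.51 m


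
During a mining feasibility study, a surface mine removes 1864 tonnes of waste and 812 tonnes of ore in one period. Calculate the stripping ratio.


2.2956

Stripping ratio = waste tonnage / ore tonnage
= 1864 / 812
= 2.2956


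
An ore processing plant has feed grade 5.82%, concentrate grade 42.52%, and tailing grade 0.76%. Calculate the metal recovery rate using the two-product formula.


88.5239%

Using the two-product formula:
R = 100 * c * (f - t) / (f * (c - t))
Numerator = 100 * 42.52 * (5.82 - 0.76)
= 100 * 42.52 * 5.06
= 21515.12
Denominator = 5.82 * (42.52 - 0.76)
= 5.82 * 41.76
= 243.0432
R = 21515.12 / 243.0432
= 88.5239%


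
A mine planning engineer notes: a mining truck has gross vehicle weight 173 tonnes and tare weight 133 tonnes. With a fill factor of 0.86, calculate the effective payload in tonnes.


Maximum payload = gross - tare
= 173 - 133 = 40 tonnes
Effective payload = max payload * fill factor
= 40 * 0.86
= 34.4 tonnes

34.4 tonnes


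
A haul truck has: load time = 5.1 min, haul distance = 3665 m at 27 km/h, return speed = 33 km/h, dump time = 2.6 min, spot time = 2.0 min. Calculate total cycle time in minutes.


24.5081 min

Convert haul speed to m/min: 27 * 1000/60 = 450 m/min
Haul time = 3665 / 450 = 8.144444444 min
Convert return speed to m/min: 33 * 1000/60 = 550 m/min
Return time = 3665 / 550 = 6.663636364 min
Total cycle time:
= 5.1 + 8.144444444 + 2.6 + 6.663636364 + 2.0
= 24.5081 min


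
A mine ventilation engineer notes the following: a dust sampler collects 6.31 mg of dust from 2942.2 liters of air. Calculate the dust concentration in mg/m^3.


Convert liters to m^3: 1 m^3 = 1000 L
Concentration = mass / volume * 1000
= 6.31 / 2942.2 * 1000
= 0.002144653661 * 1000
= 2.1447 mg/m^3

2.1447 mg/m^3


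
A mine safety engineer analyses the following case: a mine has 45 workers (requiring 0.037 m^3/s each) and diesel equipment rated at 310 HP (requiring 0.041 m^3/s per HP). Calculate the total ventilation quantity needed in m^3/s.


14.375 m^3/s

Airflow for workers:
Q_people = 45 * 0.037 = 1.665 m^3/s
Airflow for diesel equipment:
Q_diesel = 310 * 0.041 = 12.71 m^3/s
Total ventilation:
Q_total = 1.665 + 12.71
= 14.375 m^3/s


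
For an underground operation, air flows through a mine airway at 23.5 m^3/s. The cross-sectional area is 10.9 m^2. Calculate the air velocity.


Velocity = flow rate / cross-sectional area
= 23.5 / 10.9
= 2.156 m/s

2.156 m/s


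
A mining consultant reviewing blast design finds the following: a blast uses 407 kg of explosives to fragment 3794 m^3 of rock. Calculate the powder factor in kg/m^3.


Powder factor = explosive mass / rock volume
= 407 / 3794
= 0.1073 kg/m^3

0.1073 kg/m^3


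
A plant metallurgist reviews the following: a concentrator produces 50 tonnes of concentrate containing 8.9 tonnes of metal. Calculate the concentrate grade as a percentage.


Grade = (metal in concentrate / concentrate mass) * 100
= (8.9 / 50) * 100
= 0.178 * 100
= 17.8%

17.8%


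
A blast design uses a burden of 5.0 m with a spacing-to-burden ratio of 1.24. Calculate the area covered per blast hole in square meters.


First, find the spacing:
Spacing = burden * ratio = 5.0 * 1.24
= 6.2 m
Then, calculate the area:
Area = burden * spacing = 5.0 * 6.2
= 31.0 m^2

31.0 m^2


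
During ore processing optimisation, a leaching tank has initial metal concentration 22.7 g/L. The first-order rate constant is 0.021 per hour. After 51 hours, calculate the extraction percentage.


65.7334%

Compute the exponent:
-k * t = -0.021 * 51 = -1.071
Remaining concentration:
C = 22.7 * exp(-1.071)
= 22.7 * 0.3426656803
= 7.778510944 g/L
Extracted = 22.7 - 7.778510944 = 14.92148906 g/L
Extraction % = 14.92148906 / 22.7 * 100
= 65.7334%


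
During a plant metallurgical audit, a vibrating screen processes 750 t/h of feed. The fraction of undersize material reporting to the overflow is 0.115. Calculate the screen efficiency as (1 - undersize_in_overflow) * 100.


Screen efficiency = (1 - fraction of undersize in overflow) * 100
= (1 - 0.115) * 100
= 0.885 * 100
= 88.5%

88.5%


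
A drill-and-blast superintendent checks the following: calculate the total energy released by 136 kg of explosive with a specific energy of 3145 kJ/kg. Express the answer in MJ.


Energy = mass * specific_energy / 1000
= 136 * 3145 / 1000
= 427720 / 1000
= 427.72 MJ

427.72 MJ


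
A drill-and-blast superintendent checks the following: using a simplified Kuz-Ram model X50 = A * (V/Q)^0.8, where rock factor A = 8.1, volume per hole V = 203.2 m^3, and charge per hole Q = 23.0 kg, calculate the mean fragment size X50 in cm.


46.2852 cm

Compute V/Q:
V/Q = 203.2 / 23.0 = 8.834782609
Raise to the power 0.8:
(V/Q)^0.8 = 8.834782609^0.8 = 5.714216542
Multiply by A:
X50 = 8.1 * 5.714216542
= 46.2852 cm


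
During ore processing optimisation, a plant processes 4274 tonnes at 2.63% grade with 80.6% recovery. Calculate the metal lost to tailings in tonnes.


Total metal in feed:
= 4274 * 2.63 / 100 = 112.4062 tonnes
Metal recovered:
= 112.4062 * 80.6 / 100 = 90.5993972 tonnes
Metal lost to tailings:
= 112.4062 - 90.5993972
= 21.8068 tonnes

21.8068 tonnes


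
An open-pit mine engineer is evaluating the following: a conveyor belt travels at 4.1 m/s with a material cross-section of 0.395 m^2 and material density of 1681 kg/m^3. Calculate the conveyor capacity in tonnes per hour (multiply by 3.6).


9800.5662 t/h

Volumetric flow = speed * area
= 4.1 * 0.395 = 1.6195 m^3/s
Mass flow = volumetric * density
= 1.6195 * 1681 = 2722.3795 kg/s
Convert to t/h: multiply by 3.6
Capacity = 2722.3795 * 3.6
= 9800.5662 t/h


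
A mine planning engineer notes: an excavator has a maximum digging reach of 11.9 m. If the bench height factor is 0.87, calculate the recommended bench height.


Bench height = reach * factor
= 11.9 * 0.87
= 10.353 m

10.353 m


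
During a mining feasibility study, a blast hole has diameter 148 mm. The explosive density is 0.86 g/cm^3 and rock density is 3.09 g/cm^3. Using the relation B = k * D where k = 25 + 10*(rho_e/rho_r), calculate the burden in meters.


4.1119 m

First, compute k:
rho_e / rho_r = 0.86 / 3.09 = 0.2783171521
k = 25 + 10 * 0.2783171521 = 27.78317152
Then, compute burden:
B = k * D / 1000 = 27.78317152 * 148 / 1000
= 4111.909385 / 1000
= 4.1119 m


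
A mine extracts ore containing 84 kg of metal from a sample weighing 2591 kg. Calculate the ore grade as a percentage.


3.242%

Ore grade = (metal mass / ore mass) * 100
= (84 / 2591) * 100
= 0.03241991509 * 100
= 3.242%


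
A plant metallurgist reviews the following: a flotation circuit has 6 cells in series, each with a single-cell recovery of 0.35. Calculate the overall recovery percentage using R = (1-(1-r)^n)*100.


Complement of single-cell recovery:
1 - r = 1 - 0.35 = 0.65
Raise to power n:
(1 - r)^6 = 0.65^6 = 0.07541889063
Overall recovery:
R = (1 - 0.07541889063) * 100
= 92.4581%

92.4581%


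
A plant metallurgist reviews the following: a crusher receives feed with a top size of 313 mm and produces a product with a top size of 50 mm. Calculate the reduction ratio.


6.26

Reduction ratio = feed size / product size
= 313 / 50
= 6.26


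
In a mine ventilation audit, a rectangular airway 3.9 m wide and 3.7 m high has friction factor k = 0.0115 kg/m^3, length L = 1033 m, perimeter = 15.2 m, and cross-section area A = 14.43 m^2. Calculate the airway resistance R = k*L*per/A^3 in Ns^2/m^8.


Compute the numerator:
k * L * per = 0.0115 * 1033 * 15.2
= 180.5684
Compute the denominator:
A^3 = 14.43^3 = 3004.685307
Resistance:
R = 180.5684 / 3004.685307
= 0.0601 Ns^2/m^8

0.0601 Ns^2/m^8


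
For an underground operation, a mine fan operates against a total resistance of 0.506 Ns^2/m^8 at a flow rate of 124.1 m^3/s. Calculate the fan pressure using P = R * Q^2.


Compute Q^2:
Q^2 = 124.1^2 = 15400.81
Compute pressure:
P = R * Q^2 = 0.506 * 15400.81
= 7792.8099 Pa

7792.8099 Pa


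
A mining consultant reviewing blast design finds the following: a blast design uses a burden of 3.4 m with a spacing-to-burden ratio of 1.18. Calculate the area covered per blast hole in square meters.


First, find the spacing:
Spacing = burden * ratio = 3.4 * 1.18
= 4.012 m
Then, calculate the area:
Area = burden * spacing = 3.4 * 4.012
= 13.6408 m^2

13.6408 m^2


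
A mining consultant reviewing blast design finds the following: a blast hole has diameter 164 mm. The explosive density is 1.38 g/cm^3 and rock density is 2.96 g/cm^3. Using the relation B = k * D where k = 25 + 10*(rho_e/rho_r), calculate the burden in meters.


4.8646 m

First, compute k:
rho_e / rho_r = 1.38 / 2.96 = 0.4662162162
k = 25 + 10 * 0.4662162162 = 29.66216216
Then, compute burden:
B = k * D / 1000 = 29.66216216 * 164 / 1000
= 4864.594595 / 1000
= 4.8646 m


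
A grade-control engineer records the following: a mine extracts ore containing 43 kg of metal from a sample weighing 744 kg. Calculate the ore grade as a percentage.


Ore grade = (metal mass / ore mass) * 100
= (43 / 744) * 100
= 0.05779569892 * 100
= 5.7796%

5.7796%


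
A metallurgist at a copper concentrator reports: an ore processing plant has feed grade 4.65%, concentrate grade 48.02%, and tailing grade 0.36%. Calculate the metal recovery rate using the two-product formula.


Using the two-product formula:
R = 100 * c * (f - t) / (f * (c - t))
Numerator = 100 * 48.02 * (4.65 - 0.36)
= 100 * 48.02 * 4.29
= 20600.58
Denominator = 4.65 * (48.02 - 0.36)
= 4.65 * 47.66
= 221.619
R = 20600.58 / 221.619
= 92.9549%

92.9549%


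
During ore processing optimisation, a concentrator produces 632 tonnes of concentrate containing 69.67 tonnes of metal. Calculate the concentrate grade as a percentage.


Grade = (metal in concentrate / concentrate mass) * 100
= (69.67 / 632) * 100
= 0.1102373418 * 100
= 11.0237%

11.0237%


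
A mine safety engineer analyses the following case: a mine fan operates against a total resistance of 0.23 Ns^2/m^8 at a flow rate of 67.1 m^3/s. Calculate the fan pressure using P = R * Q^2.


1035.5543 Pa

Compute Q^2:
Q^2 = 67.1^2 = 4502.41
Compute pressure:
P = R * Q^2 = 0.23 * 4502.41
= 1035.5543 Pa


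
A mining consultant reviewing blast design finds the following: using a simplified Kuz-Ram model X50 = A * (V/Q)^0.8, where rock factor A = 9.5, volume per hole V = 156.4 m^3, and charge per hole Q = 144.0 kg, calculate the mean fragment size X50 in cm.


Compute V/Q:
V/Q = 156.4 / 144.0 = 1.086111111
Raise to the power 0.8:
(V/Q)^0.8 = 1.086111111^0.8 = 1.068315194
Multiply by A:
X50 = 9.5 * 1.068315194
= 10.149 cm

10.149 cm


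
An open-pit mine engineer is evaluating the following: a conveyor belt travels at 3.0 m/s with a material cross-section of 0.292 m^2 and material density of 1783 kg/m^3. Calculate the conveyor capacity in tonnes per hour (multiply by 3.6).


5622.8688 t/h

Volumetric flow = speed * area
= 3.0 * 0.292 = 0.876 m^3/s
Mass flow = volumetric * density
= 0.876 * 1783 = 1561.908 kg/s
Convert to t/h: multiply by 3.6
Capacity = 1561.908 * 3.6
= 5622.8688 t/h


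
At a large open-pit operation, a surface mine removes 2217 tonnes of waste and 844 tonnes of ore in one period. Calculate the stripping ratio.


Stripping ratio = waste tonnage / ore tonnage
= 2217 / 844
= 2.6268

2.6268


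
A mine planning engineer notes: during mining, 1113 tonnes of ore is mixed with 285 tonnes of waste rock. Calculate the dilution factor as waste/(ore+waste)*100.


20.3863%

Total material = ore + waste
= 1113 + 285 = 1398 tonnes
Dilution = waste / total * 100
= 285 / 1398 * 100
= 0.2038626609 * 100
= 20.3863%


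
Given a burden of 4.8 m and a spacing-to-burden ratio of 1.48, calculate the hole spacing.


7.104 m

Spacing = burden * ratio
= 4.8 * 1.48
= 7.104 m


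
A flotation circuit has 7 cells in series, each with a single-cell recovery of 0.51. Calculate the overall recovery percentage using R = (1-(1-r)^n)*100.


Complement of single-cell recovery:
1 - r = 1 - 0.51 = 0.49
Raise to power n:
(1 - r)^7 = 0.49^7 = 0.006782230728
Overall recovery:
R = (1 - 0.006782230728) * 100
= 99.3218%

99.3218%


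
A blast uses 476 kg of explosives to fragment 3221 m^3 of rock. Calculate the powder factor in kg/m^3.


0.1478 kg/m^3

Powder factor = explosive mass / rock volume
= 476 / 3221
= 0.1478 kg/m^3


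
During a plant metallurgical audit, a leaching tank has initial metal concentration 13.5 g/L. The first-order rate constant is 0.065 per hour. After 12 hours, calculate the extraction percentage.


Compute the exponent:
-k * t = -0.065 * 12 = -0.78
Remaining concentration:
C = 13.5 * exp(-0.78)
= 13.5 * 0.4584060113
= 6.188481153 g/L
Extracted = 13.5 - 6.188481153 = 7.311518847 g/L
Extraction % = 7.311518847 / 13.5 * 100
= 54.1594%

54.1594%


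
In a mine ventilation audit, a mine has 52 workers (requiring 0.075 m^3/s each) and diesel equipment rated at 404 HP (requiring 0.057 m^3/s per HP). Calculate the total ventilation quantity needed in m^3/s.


Airflow for workers:
Q_people = 52 * 0.075 = 3.9 m^3/s
Airflow for diesel equipment:
Q_diesel = 404 * 0.057 = 23.028 m^3/s
Total ventilation:
Q_total = 3.9 + 23.028
= 26.928 m^3/s

26.928 m^3/s


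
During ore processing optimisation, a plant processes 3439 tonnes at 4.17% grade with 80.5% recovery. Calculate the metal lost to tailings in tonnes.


Total metal in feed:
= 3439 * 4.17 / 100 = 143.4063 tonnes
Metal recovered:
= 143.4063 * 80.5 / 100 = 115.4420715 tonnes
Metal lost to tailings:
= 143.4063 - 115.4420715
= 27.9642 tonnes

27.9642 tonnes


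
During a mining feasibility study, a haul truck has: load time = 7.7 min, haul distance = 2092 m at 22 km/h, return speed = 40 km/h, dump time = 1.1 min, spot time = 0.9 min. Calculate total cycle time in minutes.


18.5435 min

Convert haul speed to m/min: 22 * 1000/60 = 366.6666667 m/min
Haul time = 2092 / 366.6666667 = 5.705454545 min
Convert return speed to m/min: 40 * 1000/60 = 666.6666667 m/min
Return time = 2092 / 666.6666667 = 3.138 min
Total cycle time:
= 7.7 + 5.705454545 + 1.1 + 3.138 + 0.9
= 18.5435 min


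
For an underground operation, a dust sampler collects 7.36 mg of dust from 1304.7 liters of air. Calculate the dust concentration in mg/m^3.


5.6411 mg/m^3

Convert liters to m^3: 1 m^3 = 1000 L
Concentration = mass / volume * 1000
= 7.36 / 1304.7 * 1000
= 0.005641143558 * 1000
= 5.6411 mg/m^3


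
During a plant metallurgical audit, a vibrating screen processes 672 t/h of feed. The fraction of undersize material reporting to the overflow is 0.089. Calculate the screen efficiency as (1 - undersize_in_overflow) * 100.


91.1%

Screen efficiency = (1 - fraction of undersize in overflow) * 100
= (1 - 0.089) * 100
= 0.911 * 100
= 91.1%


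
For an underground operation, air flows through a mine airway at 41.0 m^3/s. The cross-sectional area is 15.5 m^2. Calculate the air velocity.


2.6452 m/s

Velocity = flow rate / cross-sectional area
= 41.0 / 15.5
= 2.6452 m/s


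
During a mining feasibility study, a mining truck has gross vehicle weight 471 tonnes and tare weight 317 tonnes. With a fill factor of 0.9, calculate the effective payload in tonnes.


Maximum payload = gross - tare
= 471 - 317 = 154 tonnes
Effective payload = max payload * fill factor
= 154 * 0.9
= 138.6 tonnes

138.6 tonnes


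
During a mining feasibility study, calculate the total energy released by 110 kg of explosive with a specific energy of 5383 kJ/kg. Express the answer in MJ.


592.13 MJ

Energy = mass * specific_energy / 1000
= 110 * 5383 / 1000
= 592130 / 1000
= 592.13 MJ


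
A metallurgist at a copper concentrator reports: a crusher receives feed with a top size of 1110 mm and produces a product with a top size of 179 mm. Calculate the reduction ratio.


6.2011

Reduction ratio = feed size / product size
= 1110 / 179
= 6.2011


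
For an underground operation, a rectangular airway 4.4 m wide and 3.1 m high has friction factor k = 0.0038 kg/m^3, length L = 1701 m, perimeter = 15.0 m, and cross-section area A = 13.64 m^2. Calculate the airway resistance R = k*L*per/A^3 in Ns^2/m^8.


Compute the numerator:
k * L * per = 0.0038 * 1701 * 15.0
= 96.957
Compute the denominator:
A^3 = 13.64^3 = 2537.716544
Resistance:
R = 96.957 / 2537.716544
= 0.0382 Ns^2/m^8

0.0382 Ns^2/m^8


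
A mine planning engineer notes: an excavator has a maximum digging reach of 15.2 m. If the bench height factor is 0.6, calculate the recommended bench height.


Bench height = reach * factor
= 15.2 * 0.6
= 9.12 m

9.12 m


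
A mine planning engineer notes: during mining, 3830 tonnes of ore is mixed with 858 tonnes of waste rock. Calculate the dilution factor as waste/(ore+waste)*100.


Total material = ore + waste
= 3830 + 858 = 4688 tonnes
Dilution = waste / total * 100
= 858 / 4688 * 100
= 0.1830204778 * 100
= 18.302%

18.302%


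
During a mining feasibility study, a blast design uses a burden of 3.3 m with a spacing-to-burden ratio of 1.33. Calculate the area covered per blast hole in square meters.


14.4837 m^2

First, find the spacing:
Spacing = burden * ratio = 3.3 * 1.33
= 4.389 m
Then, calculate the area:
Area = burden * spacing = 3.3 * 4.389
= 14.4837 m^2


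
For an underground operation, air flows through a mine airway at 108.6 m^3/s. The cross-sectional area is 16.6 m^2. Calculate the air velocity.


6.5422 m/s

Velocity = flow rate / cross-sectional area
= 108.6 / 16.6
= 6.5422 m/s


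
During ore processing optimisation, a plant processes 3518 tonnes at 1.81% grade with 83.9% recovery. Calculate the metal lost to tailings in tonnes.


Total metal in feed:
= 3518 * 1.81 / 100 = 63.6758 tonnes
Metal recovered:
= 63.6758 * 83.9 / 100 = 53.4239962 tonnes
Metal lost to tailings:
= 63.6758 - 53.4239962
= 10.2518 tonnes

10.2518 tonnes


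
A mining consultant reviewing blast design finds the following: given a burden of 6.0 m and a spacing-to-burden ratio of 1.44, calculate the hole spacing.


8.64 m

Spacing = burden * ratio
= 6.0 * 1.44
= 8.64 m


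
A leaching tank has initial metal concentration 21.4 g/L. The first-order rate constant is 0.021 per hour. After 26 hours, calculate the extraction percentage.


42.0738%

Compute the exponent:
-k * t = -0.021 * 26 = -0.546
Remaining concentration:
C = 21.4 * exp(-0.546)
= 21.4 * 0.5792622314
= 12.39621175 g/L
Extracted = 21.4 - 12.39621175 = 9.003788248 g/L
Extraction % = 9.003788248 / 21.4 * 100
= 42.0738%


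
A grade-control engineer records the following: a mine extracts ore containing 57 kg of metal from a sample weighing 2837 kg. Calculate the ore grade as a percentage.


2.0092%

Ore grade = (metal mass / ore mass) * 100
= (57 / 2837) * 100
= 0.02009164611 * 100
= 2.0092%


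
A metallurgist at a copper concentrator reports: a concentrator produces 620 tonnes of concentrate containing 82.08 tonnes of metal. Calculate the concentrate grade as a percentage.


Grade = (metal in concentrate / concentrate mass) * 100
= (82.08 / 620) * 100
= 0.1323870968 * 100
= 13.2387%

13.2387%


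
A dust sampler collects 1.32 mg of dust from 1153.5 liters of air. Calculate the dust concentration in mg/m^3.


Convert liters to m^3: 1 m^3 = 1000 L
Concentration = mass / volume * 1000
= 1.32 / 1153.5 * 1000
= 0.001144343303 * 1000
= 1.1443 mg/m^3

1.1443 mg/m^3


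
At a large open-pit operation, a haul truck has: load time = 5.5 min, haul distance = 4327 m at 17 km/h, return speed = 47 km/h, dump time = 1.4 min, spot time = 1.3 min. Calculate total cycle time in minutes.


28.9956 min

Convert haul speed to m/min: 17 * 1000/60 = 283.3333333 m/min
Haul time = 4327 / 283.3333333 = 15.27176471 min
Convert return speed to m/min: 47 * 1000/60 = 783.3333333 m/min
Return time = 4327 / 783.3333333 = 5.523829787 min
Total cycle time:
= 5.5 + 15.27176471 + 1.4 + 5.523829787 + 1.3
= 28.9956 min


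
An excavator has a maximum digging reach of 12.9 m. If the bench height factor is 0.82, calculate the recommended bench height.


10.578 m

Bench height = reach * factor
= 12.9 * 0.82
= 10.578 m


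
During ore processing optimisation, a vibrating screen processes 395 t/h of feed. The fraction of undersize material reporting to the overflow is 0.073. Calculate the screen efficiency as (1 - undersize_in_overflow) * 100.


92.7%

Screen efficiency = (1 - fraction of undersize in overflow) * 100
= (1 - 0.073) * 100
= 0.927 * 100
= 92.7%


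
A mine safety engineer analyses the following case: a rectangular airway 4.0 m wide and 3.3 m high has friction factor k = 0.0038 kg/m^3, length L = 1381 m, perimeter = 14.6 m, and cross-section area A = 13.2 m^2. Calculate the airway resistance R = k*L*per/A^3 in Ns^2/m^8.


Compute the numerator:
k * L * per = 0.0038 * 1381 * 14.6
= 76.61788
Compute the denominator:
A^3 = 13.2^3 = 2299.968
Resistance:
R = 76.61788 / 2299.968
= 0.0333 Ns^2/m^8

0.0333 Ns^2/m^8


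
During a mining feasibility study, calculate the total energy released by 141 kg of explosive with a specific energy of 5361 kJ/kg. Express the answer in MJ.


755.901 MJ

Energy = mass * specific_energy / 1000
= 141 * 5361 / 1000
= 755901 / 1000
= 755.901 MJ


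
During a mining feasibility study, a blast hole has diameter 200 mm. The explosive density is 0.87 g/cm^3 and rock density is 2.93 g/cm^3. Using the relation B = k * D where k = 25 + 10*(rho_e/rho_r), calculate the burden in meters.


5.5939 m

First, compute k:
rho_e / rho_r = 0.87 / 2.93 = 0.2969283276
k = 25 + 10 * 0.2969283276 = 27.96928328
Then, compute burden:
B = k * D / 1000 = 27.96928328 * 200 / 1000
= 5593.856655 / 1000
= 5.5939 m


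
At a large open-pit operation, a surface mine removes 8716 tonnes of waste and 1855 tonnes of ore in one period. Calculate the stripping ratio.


Stripping ratio = waste tonnage / ore tonnage
= 8716 / 1855
= 4.6987

4.6987


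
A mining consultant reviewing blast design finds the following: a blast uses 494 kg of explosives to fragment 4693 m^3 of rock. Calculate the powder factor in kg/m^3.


0.1053 kg/m^3

Powder factor = explosive mass / rock volume
= 494 / 4693
= 0.1053 kg/m^3


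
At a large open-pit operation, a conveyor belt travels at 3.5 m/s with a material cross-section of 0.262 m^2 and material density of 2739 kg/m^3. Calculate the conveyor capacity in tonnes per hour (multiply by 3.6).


9041.9868 t/h

Volumetric flow = speed * area
= 3.5 * 0.262 = 0.917 m^3/s
Mass flow = volumetric * density
= 0.917 * 2739 = 2511.663 kg/s
Convert to t/h: multiply by 3.6
Capacity = 2511.663 * 3.6
= 9041.9868 t/h


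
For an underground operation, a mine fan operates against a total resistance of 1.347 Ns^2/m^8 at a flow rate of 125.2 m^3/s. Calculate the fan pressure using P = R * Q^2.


Compute Q^2:
Q^2 = 125.2^2 = 15675.04
Compute pressure:
P = R * Q^2 = 1.347 * 15675.04
= 21114.2789 Pa

21114.2789 Pa


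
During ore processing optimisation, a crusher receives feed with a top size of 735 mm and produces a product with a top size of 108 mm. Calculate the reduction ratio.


6.8056

Reduction ratio = feed size / product size
= 735 / 108
= 6.8056


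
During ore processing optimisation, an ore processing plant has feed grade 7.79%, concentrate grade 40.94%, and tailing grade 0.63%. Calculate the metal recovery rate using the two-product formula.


93.3492%

Using the two-product formula:
R = 100 * c * (f - t) / (f * (c - t))
Numerator = 100 * 40.94 * (7.79 - 0.63)
= 100 * 40.94 * 7.16
= 29313.04
Denominator = 7.79 * (40.94 - 0.63)
= 7.79 * 40.31
= 314.0149
R = 29313.04 / 314.0149
= 93.3492%


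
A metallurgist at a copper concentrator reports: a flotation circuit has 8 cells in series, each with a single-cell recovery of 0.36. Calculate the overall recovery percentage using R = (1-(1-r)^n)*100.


Complement of single-cell recovery:
1 - r = 1 - 0.36 = 0.64
Raise to power n:
(1 - r)^8 = 0.64^8 = 0.02814749767
Overall recovery:
R = (1 - 0.02814749767) * 100
= 97.1853%

97.1853%


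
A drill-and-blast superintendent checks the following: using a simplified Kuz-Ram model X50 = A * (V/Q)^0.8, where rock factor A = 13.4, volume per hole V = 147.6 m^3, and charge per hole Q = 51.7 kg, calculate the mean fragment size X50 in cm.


31.0157 cm

Compute V/Q:
V/Q = 147.6 / 51.7 = 2.854932302
Raise to the power 0.8:
(V/Q)^0.8 = 2.854932302^0.8 = 2.314603745
Multiply by A:
X50 = 13.4 * 2.314603745
= 31.0157 cm


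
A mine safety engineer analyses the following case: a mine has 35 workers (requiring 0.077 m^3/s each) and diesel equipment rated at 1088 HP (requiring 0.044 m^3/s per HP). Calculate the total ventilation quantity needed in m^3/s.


50.567 m^3/s

Airflow for workers:
Q_people = 35 * 0.077 = 2.695 m^3/s
Airflow for diesel equipment:
Q_diesel = 1088 * 0.044 = 47.872 m^3/s
Total ventilation:
Q_total = 2.695 + 47.872
= 50.567 m^3/s


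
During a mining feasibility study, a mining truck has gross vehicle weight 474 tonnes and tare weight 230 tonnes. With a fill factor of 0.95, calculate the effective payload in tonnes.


Maximum payload = gross - tare
= 474 - 230 = 244 tonnes
Effective payload = max payload * fill factor
= 244 * 0.95
= 231.8 tonnes

231.8 tonnes


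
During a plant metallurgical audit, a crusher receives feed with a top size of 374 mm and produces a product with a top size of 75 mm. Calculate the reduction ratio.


4.9867

Reduction ratio = feed size / product size
= 374 / 75
= 4.9867


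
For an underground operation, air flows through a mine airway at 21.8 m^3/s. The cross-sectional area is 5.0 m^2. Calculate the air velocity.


Velocity = flow rate / cross-sectional area
= 21.8 / 5.0
= 4.36 m/s

4.36 m/s


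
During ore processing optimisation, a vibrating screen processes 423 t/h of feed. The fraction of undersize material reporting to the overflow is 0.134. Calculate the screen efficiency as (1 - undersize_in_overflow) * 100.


86.6%

Screen efficiency = (1 - fraction of undersize in overflow) * 100
= (1 - 0.134) * 100
= 0.866 * 100
= 86.6%


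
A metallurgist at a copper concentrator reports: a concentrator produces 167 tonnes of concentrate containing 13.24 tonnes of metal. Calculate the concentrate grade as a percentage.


7.9281%

Grade = (metal in concentrate / concentrate mass) * 100
= (13.24 / 167) * 100
= 0.07928143713 * 100
= 7.9281%
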